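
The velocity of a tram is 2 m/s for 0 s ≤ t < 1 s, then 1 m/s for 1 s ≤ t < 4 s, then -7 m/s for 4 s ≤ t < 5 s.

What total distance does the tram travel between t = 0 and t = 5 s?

Distance (not displacement) is the total path length: add the absolute areas under v-t.
0–1 s: |2| × 1 = 2 m
1–4 s: |1| × 3 = 3 m
4–5 s: |-7| × 1 = 7 m
Total distance = 12 m

12 m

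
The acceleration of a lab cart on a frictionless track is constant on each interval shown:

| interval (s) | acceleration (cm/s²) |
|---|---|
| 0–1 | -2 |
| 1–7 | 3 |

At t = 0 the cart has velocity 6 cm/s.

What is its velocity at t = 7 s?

Δv equals the area under the a-t graph; then v = v₀ + Δv.
0–1 s: -2 × 1 = -2 cm/s
1–7 s: 3 × 6 = 18 cm/s
Δv = 16 cm/s, so v(7) = 6 + (16) = 22 cm/s.

22 cm/s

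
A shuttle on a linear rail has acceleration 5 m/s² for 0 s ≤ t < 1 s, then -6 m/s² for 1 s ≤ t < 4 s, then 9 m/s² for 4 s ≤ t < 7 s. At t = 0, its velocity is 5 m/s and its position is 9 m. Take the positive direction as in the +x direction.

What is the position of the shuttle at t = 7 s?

36 m

On each constant-a segment, Δv = aΔt and Δx = v₀Δt + ½aΔt²; chain segment to segment.
0–1 s: v starts 5 m/s; Δx = 5·1 + ½·5·1² = 7.5 m; v ends 10 m/s.
1–4 s: v starts 10 m/s; Δx = 10·3 + ½·-6·3² = 3 m; v ends -8 m/s.
4–7 s: v starts -8 m/s; Δx = -8·3 + ½·9·3² = 16.5 m; v ends 19 m/s.
x(7) = 9 + Σ Δx = 36 m.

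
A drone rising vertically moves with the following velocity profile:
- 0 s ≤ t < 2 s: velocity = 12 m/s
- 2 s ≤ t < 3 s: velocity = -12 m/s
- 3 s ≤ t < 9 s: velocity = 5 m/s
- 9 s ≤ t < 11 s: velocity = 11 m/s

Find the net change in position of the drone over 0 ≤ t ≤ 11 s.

Net displacement equals the area under the velocity-time graph (areas below the axis count negative).
0–2 s: 12 × 2 = 24 m
2–3 s: -12 × 1 = -12 m
3–9 s: 5 × 6 = 30 m
9–11 s: 11 × 2 = 22 m
Net displacement = 64 m

64 m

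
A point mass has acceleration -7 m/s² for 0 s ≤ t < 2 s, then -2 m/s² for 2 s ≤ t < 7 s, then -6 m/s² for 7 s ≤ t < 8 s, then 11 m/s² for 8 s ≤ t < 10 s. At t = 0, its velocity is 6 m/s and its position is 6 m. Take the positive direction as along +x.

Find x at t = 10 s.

On each constant-a segment, Δv = aΔt and Δx = v₀Δt + ½aΔt²; chain segment to segment.
0–2 s: v starts 6 m/s; Δx = 6·2 + ½·-7·2² = -2 m; v ends -8 m/s.
2–7 s: v starts -8 m/s; Δx = -8·5 + ½·-2·5² = -65 m; v ends -18 m/s.
7–8 s: v starts -18 m/s; Δx = -18·1 + ½·-6·1² = -21 m; v ends -24 m/s.
8–10 s: v starts -24 m/s; Δx = -24·2 + ½·11·2² = -26 m; v ends -2 m/s.
x(10) = 6 + Σ Δx = -108 m.

-108 m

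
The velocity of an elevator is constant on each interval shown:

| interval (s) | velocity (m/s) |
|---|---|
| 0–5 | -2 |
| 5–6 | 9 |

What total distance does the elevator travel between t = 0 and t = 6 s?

19 m

Total distance travelled is ∫|v| dt — sum the magnitudes of each area piece.
0–5 s: |-2| × 5 = 10 m
5–6 s: |9| × 1 = 9 m
Total distance = 19 m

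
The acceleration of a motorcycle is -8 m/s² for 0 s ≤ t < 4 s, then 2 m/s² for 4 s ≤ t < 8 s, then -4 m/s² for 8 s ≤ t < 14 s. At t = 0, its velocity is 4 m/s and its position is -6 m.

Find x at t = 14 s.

On each constant-a segment, Δv = aΔt and Δx = v₀Δt + ½aΔt²; chain segment to segment.
0–4 s: v starts 4 m/s; Δx = 4·4 + ½·-8·4² = -48 m; v ends -28 m/s.
4–8 s: v starts -28 m/s; Δx = -28·4 + ½·2·4² = -96 m; v ends -20 m/s.
8–14 s: v starts -20 m/s; Δx = -20·6 + ½·-4·6² = -192 m; v ends -44 m/s.
x(14) = -6 + Σ Δx = -342 m.

-342 m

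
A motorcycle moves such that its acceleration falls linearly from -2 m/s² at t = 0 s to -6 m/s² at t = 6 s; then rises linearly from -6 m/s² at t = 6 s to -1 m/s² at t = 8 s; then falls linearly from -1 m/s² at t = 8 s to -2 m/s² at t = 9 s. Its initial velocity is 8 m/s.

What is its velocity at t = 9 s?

Δv equals the area under the a-t graph; then v = v₀ + Δv.
0–6 s: ½(-2 + -6)(6) = -24 m/s
6–8 s: ½(-6 + -1)(2) = -7 m/s
8–9 s: ½(-1 + -2)(1) = -1.5 m/s
Δv = -32.5 m/s, so v(9) = 8 + (-32.5) = -24.5 m/s.

-24.5 m/s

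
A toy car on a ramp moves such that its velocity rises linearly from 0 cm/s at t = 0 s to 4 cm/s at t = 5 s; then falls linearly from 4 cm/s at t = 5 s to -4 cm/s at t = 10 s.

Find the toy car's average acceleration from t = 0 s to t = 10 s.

Average acceleration = Δv/Δt = (-4 − 0)/(10 − 0) = -0.4 cm/s².

-0.4 cm/s²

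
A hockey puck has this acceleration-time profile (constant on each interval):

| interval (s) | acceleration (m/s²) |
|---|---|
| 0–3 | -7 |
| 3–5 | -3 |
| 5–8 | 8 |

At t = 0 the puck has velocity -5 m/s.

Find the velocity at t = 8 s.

-8 m/s

Δv equals the area under the a-t graph; then v = v₀ + Δv.
0–3 s: -7 × 3 = -21 m/s
3–5 s: -3 × 2 = -6 m/s
5–8 s: 8 × 3 = 24 m/s
Δv = -3 m/s, so v(8) = -5 + (-3) = -8 m/s.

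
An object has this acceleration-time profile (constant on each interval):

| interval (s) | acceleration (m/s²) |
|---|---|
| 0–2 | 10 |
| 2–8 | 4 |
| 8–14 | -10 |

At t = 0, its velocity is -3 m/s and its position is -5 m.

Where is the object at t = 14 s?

On each constant-a segment, Δv = aΔt and Δx = v₀Δt + ½aΔt²; chain segment to segment.
0–2 s: v starts -3 m/s; Δx = -3·2 + ½·10·2² = 14 m; v ends 17 m/s.
2–8 s: v starts 17 m/s; Δx = 17·6 + ½·4·6² = 174 m; v ends 41 m/s.
8–14 s: v starts 41 m/s; Δx = 41·6 + ½·-10·6² = 66 m; v ends -19 m/s.
x(14) = -5 + Σ Δx = 249 m.

249 m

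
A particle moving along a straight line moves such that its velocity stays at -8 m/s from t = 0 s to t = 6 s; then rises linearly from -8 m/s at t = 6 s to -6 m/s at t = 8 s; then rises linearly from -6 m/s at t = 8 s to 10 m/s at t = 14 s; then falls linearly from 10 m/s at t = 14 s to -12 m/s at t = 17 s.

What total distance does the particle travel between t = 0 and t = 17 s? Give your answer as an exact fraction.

Total distance travelled is ∫|v| dt — sum the magnitudes of each area piece.
0–6 s: |-8| × 6 = 48 m
6–8 s: |½(-8 + -6)(2)| = 14 m
8–14 s: v = 0 at t = 10.25 s; triangle areas 6.75 + 18.75 = 25.5 m
14–17 s: v = 0 at t = 169/11 s; triangle areas 75/11 + 108/11 = 183/11 m
Total distance = 2291/22 m

2291/22 m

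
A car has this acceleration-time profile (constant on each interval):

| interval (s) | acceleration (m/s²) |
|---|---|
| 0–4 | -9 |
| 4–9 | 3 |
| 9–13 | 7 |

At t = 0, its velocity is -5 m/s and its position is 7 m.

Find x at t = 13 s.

On each constant-a segment, Δv = aΔt and Δx = v₀Δt + ½aΔt²; chain segment to segment.
0–4 s: v starts -5 m/s; Δx = -5·4 + ½·-9·4² = -92 m; v ends -41 m/s.
4–9 s: v starts -41 m/s; Δx = -41·5 + ½·3·5² = -167.5 m; v ends -26 m/s.
9–13 s: v starts -26 m/s; Δx = -26·4 + ½·7·4² = -48 m; v ends 2 m/s.
x(13) = 7 + Σ Δx = -300.5 m.

-300.5 m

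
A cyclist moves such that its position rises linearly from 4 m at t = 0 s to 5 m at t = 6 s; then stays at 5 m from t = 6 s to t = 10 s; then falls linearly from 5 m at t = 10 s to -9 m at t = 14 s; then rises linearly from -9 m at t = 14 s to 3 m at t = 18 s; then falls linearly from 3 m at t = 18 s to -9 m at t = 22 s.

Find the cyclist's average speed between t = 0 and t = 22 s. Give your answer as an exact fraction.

39/22 m/s

Average speed = (total path length)/(elapsed time); on a piecewise-linear x-t graph the path length is Σ|Δx|.
0–6 s: |Δx| = |5 − 4| = 1 m
6–10 s: |Δx| = |5 − 5| = 0 m
10–14 s: |Δx| = |-9 − 5| = 14 m
14–18 s: |Δx| = |3 − -9| = 12 m
18–22 s: |Δx| = |-9 − 3| = 12 m
Total path = 39 m; average speed = 39/22 = 39/22 m/s.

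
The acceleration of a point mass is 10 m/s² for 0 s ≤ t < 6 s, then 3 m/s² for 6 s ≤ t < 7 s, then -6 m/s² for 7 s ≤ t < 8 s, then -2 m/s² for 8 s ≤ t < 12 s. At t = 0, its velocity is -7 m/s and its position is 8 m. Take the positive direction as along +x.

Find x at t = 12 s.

437.5 m

On each constant-a segment, Δv = aΔt and Δx = v₀Δt + ½aΔt²; chain segment to segment.
0–6 s: v starts -7 m/s; Δx = -7·6 + ½·10·6² = 138 m; v ends 53 m/s.
6–7 s: v starts 53 m/s; Δx = 53·1 + ½·3·1² = 54.5 m; v ends 56 m/s.
7–8 s: v starts 56 m/s; Δx = 56·1 + ½·-6·1² = 53 m; v ends 50 m/s.
8–12 s: v starts 50 m/s; Δx = 50·4 + ½·-2·4² = 184 m; v ends 42 m/s.
x(12) = 8 + Σ Δx = 437.5 m.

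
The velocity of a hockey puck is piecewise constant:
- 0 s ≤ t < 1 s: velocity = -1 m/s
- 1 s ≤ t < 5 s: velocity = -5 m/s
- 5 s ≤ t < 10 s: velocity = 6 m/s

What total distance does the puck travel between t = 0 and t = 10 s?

51 m

Total distance travelled is ∫|v| dt — sum the magnitudes of each area piece.
0–1 s: |-1| × 1 = 1 m
1–5 s: |-5| × 4 = 20 m
5–10 s: |6| × 5 = 30 m
Total distance = 51 m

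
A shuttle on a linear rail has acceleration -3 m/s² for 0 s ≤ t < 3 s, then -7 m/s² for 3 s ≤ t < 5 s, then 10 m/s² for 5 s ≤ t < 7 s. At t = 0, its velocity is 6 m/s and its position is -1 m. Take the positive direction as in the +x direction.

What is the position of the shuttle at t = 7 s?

-30.5 m

On each constant-a segment, Δv = aΔt and Δx = v₀Δt + ½aΔt²; chain segment to segment.
0–3 s: v starts 6 m/s; Δx = 6·3 + ½·-3·3² = 4.5 m; v ends -3 m/s.
3–5 s: v starts -3 m/s; Δx = -3·2 + ½·-7·2² = -20 m; v ends -17 m/s.
5–7 s: v starts -17 m/s; Δx = -17·2 + ½·10·2² = -14 m; v ends 3 m/s.
x(7) = -1 + Σ Δx = -30.5 m.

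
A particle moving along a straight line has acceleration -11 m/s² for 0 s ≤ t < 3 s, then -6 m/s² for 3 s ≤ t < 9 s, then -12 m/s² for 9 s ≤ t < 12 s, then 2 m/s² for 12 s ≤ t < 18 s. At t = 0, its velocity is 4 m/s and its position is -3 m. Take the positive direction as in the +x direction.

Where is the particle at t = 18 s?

-1141.5 m

On each constant-a segment, Δv = aΔt and Δx = v₀Δt + ½aΔt²; chain segment to segment.
0–3 s: v starts 4 m/s; Δx = 4·3 + ½·-11·3² = -37.5 m; v ends -29 m/s.
3–9 s: v starts -29 m/s; Δx = -29·6 + ½·-6·6² = -282 m; v ends -65 m/s.
9–12 s: v starts -65 m/s; Δx = -65·3 + ½·-12·3² = -249 m; v ends -101 m/s.
12–18 s: v starts -101 m/s; Δx = -101·6 + ½·2·6² = -570 m; v ends -89 m/s.
x(18) = -3 + Σ Δx = -1141.5 m.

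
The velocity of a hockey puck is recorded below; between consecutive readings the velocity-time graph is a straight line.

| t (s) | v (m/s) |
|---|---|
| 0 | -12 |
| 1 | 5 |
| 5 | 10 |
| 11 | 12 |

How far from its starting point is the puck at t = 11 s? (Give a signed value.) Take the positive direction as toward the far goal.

92.5 m

Displacement is the signed area under the v-t curve.
0–1 s: ½(-12 + 5)(1) = -3.5 m
1–5 s: ½(5 + 10)(4) = 30 m
5–11 s: ½(10 + 12)(6) = 66 m
Net displacement = 92.5 m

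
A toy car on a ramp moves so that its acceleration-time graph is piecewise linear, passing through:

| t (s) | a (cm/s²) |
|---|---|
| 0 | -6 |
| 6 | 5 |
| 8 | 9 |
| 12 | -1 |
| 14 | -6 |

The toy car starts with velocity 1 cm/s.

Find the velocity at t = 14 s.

21 cm/s

Δv equals the area under the a-t graph; then v = v₀ + Δv.
0–6 s: ½(-6 + 5)(6) = -3 cm/s
6–8 s: ½(5 + 9)(2) = 14 cm/s
8–12 s: ½(9 + -1)(4) = 16 cm/s
12–14 s: ½(-1 + -6)(2) = -7 cm/s
Δv = 20 cm/s, so v(14) = 1 + (20) = 21 cm/s.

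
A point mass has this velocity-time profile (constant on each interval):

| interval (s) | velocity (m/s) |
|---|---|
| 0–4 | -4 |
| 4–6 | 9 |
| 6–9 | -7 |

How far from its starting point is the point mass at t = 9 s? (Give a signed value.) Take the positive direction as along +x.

Net displacement equals the area under the velocity-time graph (areas below the axis count negative).
0–4 s: -4 × 4 = -16 m
4–6 s: 9 × 2 = 18 m
6–9 s: -7 × 3 = -21 m
Net displacement = -19 m

-19 m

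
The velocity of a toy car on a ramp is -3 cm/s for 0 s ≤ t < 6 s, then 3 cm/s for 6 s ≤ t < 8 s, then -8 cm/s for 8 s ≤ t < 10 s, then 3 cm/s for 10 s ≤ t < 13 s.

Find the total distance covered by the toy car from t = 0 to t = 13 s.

49 cm

Distance (not displacement) is the total path length: add the absolute areas under v-t.
0–6 s: |-3| × 6 = 18 cm
6–8 s: |3| × 2 = 6 cm
8–10 s: |-8| × 2 = 16 cm
10–13 s: |3| × 3 = 9 cm
Total distance = 49 cm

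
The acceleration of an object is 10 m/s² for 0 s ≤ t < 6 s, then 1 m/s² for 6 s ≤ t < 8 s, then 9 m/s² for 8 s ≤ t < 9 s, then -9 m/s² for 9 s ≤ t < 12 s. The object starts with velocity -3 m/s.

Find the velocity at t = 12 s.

Δv equals the area under the a-t graph; then v = v₀ + Δv.
0–6 s: 10 × 6 = 60 m/s
6–8 s: 1 × 2 = 2 m/s
8–9 s: 9 × 1 = 9 m/s
9–12 s: -9 × 3 = -27 m/s
Δv = 44 m/s, so v(12) = -3 + (44) = 41 m/s.

41 m/s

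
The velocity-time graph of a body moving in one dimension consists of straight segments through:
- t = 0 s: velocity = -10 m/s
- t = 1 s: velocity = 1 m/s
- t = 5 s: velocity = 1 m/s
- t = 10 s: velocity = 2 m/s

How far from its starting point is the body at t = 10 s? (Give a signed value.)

Displacement is the signed area under the v-t curve.
0–1 s: ½(-10 + 1)(1) = -4.5 m
1–5 s: 1 × 4 = 4 m
5–10 s: ½(1 + 2)(5) = 7.5 m
Net displacement = 7 m

7 m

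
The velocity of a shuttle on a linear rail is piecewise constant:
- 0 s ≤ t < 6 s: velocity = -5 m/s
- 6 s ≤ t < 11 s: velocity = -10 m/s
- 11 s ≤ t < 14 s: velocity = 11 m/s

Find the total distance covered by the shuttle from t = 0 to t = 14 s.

Distance (not displacement) is the total path length: add the absolute areas under v-t.
0–6 s: |-5| × 6 = 30 m
6–11 s: |-10| × 5 = 50 m
11–14 s: |11| × 3 = 33 m
Total distance = 113 m

113 m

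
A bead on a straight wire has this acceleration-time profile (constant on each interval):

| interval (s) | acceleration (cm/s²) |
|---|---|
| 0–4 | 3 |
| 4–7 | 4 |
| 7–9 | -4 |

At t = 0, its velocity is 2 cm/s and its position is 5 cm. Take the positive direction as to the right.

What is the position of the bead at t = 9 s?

On each constant-a segment, Δv = aΔt and Δx = v₀Δt + ½aΔt²; chain segment to segment.
0–4 s: v starts 2 cm/s; Δx = 2·4 + ½·3·4² = 32 cm; v ends 14 cm/s.
4–7 s: v starts 14 cm/s; Δx = 14·3 + ½·4·3² = 60 cm; v ends 26 cm/s.
7–9 s: v starts 26 cm/s; Δx = 26·2 + ½·-4·2² = 44 cm; v ends 18 cm/s.
x(9) = 5 + Σ Δx = 141 cm.

141 cm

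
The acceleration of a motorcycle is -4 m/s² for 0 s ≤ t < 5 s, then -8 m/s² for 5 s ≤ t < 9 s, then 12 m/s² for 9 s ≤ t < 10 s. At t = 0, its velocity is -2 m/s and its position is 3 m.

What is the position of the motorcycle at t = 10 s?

On each constant-a segment, Δv = aΔt and Δx = v₀Δt + ½aΔt²; chain segment to segment.
0–5 s: v starts -2 m/s; Δx = -2·5 + ½·-4·5² = -60 m; v ends -22 m/s.
5–9 s: v starts -22 m/s; Δx = -22·4 + ½·-8·4² = -152 m; v ends -54 m/s.
9–10 s: v starts -54 m/s; Δx = -54·1 + ½·12·1² = -48 m; v ends -42 m/s.
x(10) = 3 + Σ Δx = -257 m.

-257 m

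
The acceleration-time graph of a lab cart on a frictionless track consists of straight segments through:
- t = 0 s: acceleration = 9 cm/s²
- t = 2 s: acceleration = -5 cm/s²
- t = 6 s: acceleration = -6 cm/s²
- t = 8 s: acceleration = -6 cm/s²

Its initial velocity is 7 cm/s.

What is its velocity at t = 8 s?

-23 cm/s

Δv equals the area under the a-t graph; then v = v₀ + Δv.
0–2 s: ½(9 + -5)(2) = 4 cm/s
2–6 s: ½(-5 + -6)(4) = -22 cm/s
6–8 s: -6 × 2 = -12 cm/s
Δv = -30 cm/s, so v(8) = 7 + (-30) = -23 cm/s.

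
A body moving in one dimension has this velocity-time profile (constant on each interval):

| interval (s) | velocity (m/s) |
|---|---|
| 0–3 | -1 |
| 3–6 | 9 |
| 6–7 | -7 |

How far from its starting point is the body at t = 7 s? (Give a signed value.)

Displacement is the signed area under the v-t curve.
0–3 s: -1 × 3 = -3 m
3–6 s: 9 × 3 = 27 m
6–7 s: -7 × 1 = -7 m
Net displacement = 17 m

17 m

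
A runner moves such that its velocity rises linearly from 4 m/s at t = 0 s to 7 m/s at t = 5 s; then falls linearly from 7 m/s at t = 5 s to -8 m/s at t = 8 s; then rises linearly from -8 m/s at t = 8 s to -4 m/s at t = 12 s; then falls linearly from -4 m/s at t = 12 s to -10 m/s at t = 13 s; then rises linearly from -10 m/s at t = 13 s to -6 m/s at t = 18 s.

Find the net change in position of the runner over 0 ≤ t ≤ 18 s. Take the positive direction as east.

Net displacement equals the area under the velocity-time graph (areas below the axis count negative).
0–5 s: ½(4 + 7)(5) = 27.5 m
5–8 s: ½(7 + -8)(3) = -1.5 m
8–12 s: ½(-8 + -4)(4) = -24 m
12–13 s: ½(-4 + -10)(1) = -7 m
13–18 s: ½(-10 + -6)(5) = -40 m
Net displacement = -45 m

-45 m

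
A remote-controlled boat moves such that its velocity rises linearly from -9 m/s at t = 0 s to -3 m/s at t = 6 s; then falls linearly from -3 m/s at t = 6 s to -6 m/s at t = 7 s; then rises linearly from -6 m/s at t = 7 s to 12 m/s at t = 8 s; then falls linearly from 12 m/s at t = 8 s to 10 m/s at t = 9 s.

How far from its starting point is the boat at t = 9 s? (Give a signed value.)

Net displacement equals the area under the velocity-time graph (areas below the axis count negative).
0–6 s: ½(-9 + -3)(6) = -36 m
6–7 s: ½(-3 + -6)(1) = -4.5 m
7–8 s: ½(-6 + 12)(1) = 3 m
8–9 s: ½(12 + 10)(1) = 11 m
Net displacement = -26.5 m

-26.5 m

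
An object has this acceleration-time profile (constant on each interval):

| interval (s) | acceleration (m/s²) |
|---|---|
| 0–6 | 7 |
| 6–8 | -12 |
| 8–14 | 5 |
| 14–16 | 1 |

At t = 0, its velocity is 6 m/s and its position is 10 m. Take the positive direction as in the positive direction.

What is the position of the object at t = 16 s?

588 m

On each constant-a segment, Δv = aΔt and Δx = v₀Δt + ½aΔt²; chain segment to segment.
0–6 s: v starts 6 m/s; Δx = 6·6 + ½·7·6² = 162 m; v ends 48 m/s.
6–8 s: v starts 48 m/s; Δx = 48·2 + ½·-12·2² = 72 m; v ends 24 m/s.
8–14 s: v starts 24 m/s; Δx = 24·6 + ½·5·6² = 234 m; v ends 54 m/s.
14–16 s: v starts 54 m/s; Δx = 54·2 + ½·1·2² = 110 m; v ends 56 m/s.
x(16) = 10 + Σ Δx = 588 m.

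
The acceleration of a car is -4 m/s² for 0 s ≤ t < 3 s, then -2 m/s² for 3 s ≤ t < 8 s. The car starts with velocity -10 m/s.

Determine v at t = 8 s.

-32 m/s

Δv equals the area under the a-t graph; then v = v₀ + Δv.
0–3 s: -4 × 3 = -12 m/s
3–8 s: -2 × 5 = -10 m/s
Δv = -22 m/s, so v(8) = -10 + (-22) = -32 m/s.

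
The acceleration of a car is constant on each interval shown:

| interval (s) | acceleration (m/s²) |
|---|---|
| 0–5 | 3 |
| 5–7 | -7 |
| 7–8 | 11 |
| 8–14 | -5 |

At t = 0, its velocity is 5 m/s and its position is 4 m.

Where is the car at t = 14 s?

116 m

On each constant-a segment, Δv = aΔt and Δx = v₀Δt + ½aΔt²; chain segment to segment.
0–5 s: v starts 5 m/s; Δx = 5·5 + ½·3·5² = 62.5 m; v ends 20 m/s.
5–7 s: v starts 20 m/s; Δx = 20·2 + ½·-7·2² = 26 m; v ends 6 m/s.
7–8 s: v starts 6 m/s; Δx = 6·1 + ½·11·1² = 11.5 m; v ends 17 m/s.
8–14 s: v starts 17 m/s; Δx = 17·6 + ½·-5·6² = 12 m; v ends -13 m/s.
x(14) = 4 + Σ Δx = 116 m.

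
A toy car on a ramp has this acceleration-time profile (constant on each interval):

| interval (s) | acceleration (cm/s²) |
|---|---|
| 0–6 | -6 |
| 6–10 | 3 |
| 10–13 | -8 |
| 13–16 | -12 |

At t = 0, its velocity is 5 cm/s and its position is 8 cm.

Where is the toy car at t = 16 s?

-446 cm

On each constant-a segment, Δv = aΔt and Δx = v₀Δt + ½aΔt²; chain segment to segment.
0–6 s: v starts 5 cm/s; Δx = 5·6 + ½·-6·6² = -78 cm; v ends -31 cm/s.
6–10 s: v starts -31 cm/s; Δx = -31·4 + ½·3·4² = -100 cm; v ends -19 cm/s.
10–13 s: v starts -19 cm/s; Δx = -19·3 + ½·-8·3² = -93 cm; v ends -43 cm/s.
13–16 s: v starts -43 cm/s; Δx = -43·3 + ½·-12·3² = -183 cm; v ends -79 cm/s.
x(16) = 8 + Σ Δx = -446 cm.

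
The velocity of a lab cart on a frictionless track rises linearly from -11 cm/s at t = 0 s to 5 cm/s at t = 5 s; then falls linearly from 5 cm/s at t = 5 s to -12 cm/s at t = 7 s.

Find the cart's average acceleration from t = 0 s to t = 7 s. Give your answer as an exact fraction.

Average acceleration = Δv/Δt = (-12 − -11)/(7 − 0) = -1/7 cm/s².

-1/7 cm/s²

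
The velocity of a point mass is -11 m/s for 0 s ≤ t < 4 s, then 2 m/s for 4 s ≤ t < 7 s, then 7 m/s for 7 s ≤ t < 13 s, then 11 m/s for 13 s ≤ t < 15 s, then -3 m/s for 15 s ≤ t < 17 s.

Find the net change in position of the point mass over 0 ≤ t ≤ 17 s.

20 m

Net displacement equals the area under the velocity-time graph (areas below the axis count negative).
0–4 s: -11 × 4 = -44 m
4–7 s: 2 × 3 = 6 m
7–13 s: 7 × 6 = 42 m
13–15 s: 11 × 2 = 22 m
15–17 s: -3 × 2 = -6 m
Net displacement = 20 m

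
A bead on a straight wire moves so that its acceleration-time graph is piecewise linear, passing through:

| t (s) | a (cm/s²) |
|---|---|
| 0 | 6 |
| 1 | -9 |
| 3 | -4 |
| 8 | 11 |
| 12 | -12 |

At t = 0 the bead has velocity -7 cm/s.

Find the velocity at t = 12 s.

-6 cm/s

Δv equals the area under the a-t graph; then v = v₀ + Δv.
0–1 s: ½(6 + -9)(1) = -1.5 cm/s
1–3 s: ½(-9 + -4)(2) = -13 cm/s
3–8 s: ½(-4 + 11)(5) = 17.5 cm/s
8–12 s: ½(11 + -12)(4) = -2 cm/s
Δv = 1 cm/s, so v(12) = -7 + (1) = -6 cm/s.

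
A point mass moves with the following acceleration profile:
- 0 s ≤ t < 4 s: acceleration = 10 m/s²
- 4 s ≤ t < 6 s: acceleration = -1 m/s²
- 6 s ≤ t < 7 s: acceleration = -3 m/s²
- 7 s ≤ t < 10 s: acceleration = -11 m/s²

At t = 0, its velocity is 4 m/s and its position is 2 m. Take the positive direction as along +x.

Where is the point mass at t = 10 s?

292 m

On each constant-a segment, Δv = aΔt and Δx = v₀Δt + ½aΔt²; chain segment to segment.
0–4 s: v starts 4 m/s; Δx = 4·4 + ½·10·4² = 96 m; v ends 44 m/s.
4–6 s: v starts 44 m/s; Δx = 44·2 + ½·-1·2² = 86 m; v ends 42 m/s.
6–7 s: v starts 42 m/s; Δx = 42·1 + ½·-3·1² = 40.5 m; v ends 39 m/s.
7–10 s: v starts 39 m/s; Δx = 39·3 + ½·-11·3² = 67.5 m; v ends 6 m/s.
x(10) = 2 + Σ Δx = 292 m.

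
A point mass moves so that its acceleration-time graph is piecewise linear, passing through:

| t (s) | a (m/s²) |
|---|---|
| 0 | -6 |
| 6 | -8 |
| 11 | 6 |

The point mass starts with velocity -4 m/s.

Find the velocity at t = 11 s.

-51 m/s

Δv equals the area under the a-t graph; then v = v₀ + Δv.
0–6 s: ½(-6 + -8)(6) = -42 m/s
6–11 s: ½(-8 + 6)(5) = -5 m/s
Δv = -47 m/s, so v(11) = -4 + (-47) = -51 m/s.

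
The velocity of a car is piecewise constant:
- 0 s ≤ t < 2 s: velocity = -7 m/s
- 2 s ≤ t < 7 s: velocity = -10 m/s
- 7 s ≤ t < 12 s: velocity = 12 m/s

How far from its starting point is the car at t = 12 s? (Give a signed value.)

Net displacement equals the area under the velocity-time graph (areas below the axis count negative).
0–2 s: -7 × 2 = -14 m
2–7 s: -10 × 5 = -50 m
7–12 s: 12 × 5 = 60 m
Net displacement = -4 m

-4 m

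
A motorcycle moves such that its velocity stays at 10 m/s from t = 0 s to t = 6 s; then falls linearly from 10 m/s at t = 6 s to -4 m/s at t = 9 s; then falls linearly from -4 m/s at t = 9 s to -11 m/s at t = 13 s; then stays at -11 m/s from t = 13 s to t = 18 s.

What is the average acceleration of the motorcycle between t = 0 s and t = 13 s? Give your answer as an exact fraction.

-21/13 m/s²

Average acceleration = Δv/Δt = (-11 − 10)/(13 − 0) = -21/13 m/s².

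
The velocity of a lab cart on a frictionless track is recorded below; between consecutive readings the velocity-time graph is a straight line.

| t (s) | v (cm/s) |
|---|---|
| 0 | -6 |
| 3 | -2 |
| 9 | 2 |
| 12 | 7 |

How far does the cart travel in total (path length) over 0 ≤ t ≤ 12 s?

31.5 cm

Distance (not displacement) is the total path length: add the absolute areas under v-t.
0–3 s: |½(-6 + -2)(3)| = 12 cm
3–9 s: v = 0 at t = 6 s; triangle areas 3 + 3 = 6 cm
9–12 s: |½(2 + 7)(3)| = 13.5 cm
Total distance = 31.5 cm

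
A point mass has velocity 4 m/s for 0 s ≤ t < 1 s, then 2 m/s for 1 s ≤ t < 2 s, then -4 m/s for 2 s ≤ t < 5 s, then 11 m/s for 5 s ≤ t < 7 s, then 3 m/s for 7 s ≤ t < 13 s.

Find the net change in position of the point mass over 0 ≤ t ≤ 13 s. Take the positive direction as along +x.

Displacement is the signed area under the v-t curve.
0–1 s: 4 × 1 = 4 m
1–2 s: 2 × 1 = 2 m
2–5 s: -4 × 3 = -12 m
5–7 s: 11 × 2 = 22 m
7–13 s: 3 × 6 = 18 m
Net displacement = 34 m

34 m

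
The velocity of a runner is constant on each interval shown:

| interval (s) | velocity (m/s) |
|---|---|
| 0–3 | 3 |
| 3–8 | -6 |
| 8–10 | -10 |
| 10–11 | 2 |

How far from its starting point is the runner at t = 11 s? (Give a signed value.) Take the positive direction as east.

Displacement is the signed area under the v-t curve.
0–3 s: 3 × 3 = 9 m
3–8 s: -6 × 5 = -30 m
8–10 s: -10 × 2 = -20 m
10–11 s: 2 × 1 = 2 m
Net displacement = -39 m

-39 m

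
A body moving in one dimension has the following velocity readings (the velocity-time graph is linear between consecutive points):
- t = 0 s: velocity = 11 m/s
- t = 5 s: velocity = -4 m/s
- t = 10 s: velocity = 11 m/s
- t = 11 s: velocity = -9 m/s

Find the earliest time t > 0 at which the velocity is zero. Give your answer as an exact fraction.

t = 11/3 s

v changes sign on 0–5 s (from 11 to -4); the graph is linear there, so v = 0 at t = 0 + (-11)·(5 − 0)/(-4 − 11) = 11/3 s.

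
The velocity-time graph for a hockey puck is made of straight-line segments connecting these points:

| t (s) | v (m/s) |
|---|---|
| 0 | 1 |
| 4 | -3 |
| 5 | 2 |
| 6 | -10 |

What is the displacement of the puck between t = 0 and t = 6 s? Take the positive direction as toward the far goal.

-8.5 m

Displacement is the signed area under the v-t curve.
0–4 s: ½(1 + -3)(4) = -4 m
4–5 s: ½(-3 + 2)(1) = -0.5 m
5–6 s: ½(2 + -10)(1) = -4 m
Net displacement = -8.5 m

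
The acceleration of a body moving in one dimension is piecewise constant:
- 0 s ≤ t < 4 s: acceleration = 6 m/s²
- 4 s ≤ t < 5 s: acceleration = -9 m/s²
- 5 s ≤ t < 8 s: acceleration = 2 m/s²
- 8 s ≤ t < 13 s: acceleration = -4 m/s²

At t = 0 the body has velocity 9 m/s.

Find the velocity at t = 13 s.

Δv equals the area under the a-t graph; then v = v₀ + Δv.
0–4 s: 6 × 4 = 24 m/s
4–5 s: -9 × 1 = -9 m/s
5–8 s: 2 × 3 = 6 m/s
8–13 s: -4 × 5 = -20 m/s
Δv = 1 m/s, so v(13) = 9 + (1) = 10 m/s.

10 m/s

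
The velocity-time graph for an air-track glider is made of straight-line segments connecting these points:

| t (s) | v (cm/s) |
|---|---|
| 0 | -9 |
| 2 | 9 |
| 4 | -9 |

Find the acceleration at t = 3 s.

-9 cm/s²

Acceleration is the slope of the v-t graph on 2–4 s: (-9 − 9)/(4 − 2) = -9 cm/s².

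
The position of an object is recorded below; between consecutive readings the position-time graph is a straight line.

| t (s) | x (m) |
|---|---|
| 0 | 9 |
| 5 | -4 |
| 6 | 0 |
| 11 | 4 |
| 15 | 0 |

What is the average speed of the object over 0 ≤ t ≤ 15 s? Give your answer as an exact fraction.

5/3 m/s

Average speed = (total path length)/(elapsed time); on a piecewise-linear x-t graph the path length is Σ|Δx|.
0–5 s: |Δx| = |-4 − 9| = 13 m
5–6 s: |Δx| = |0 − -4| = 4 m
6–11 s: |Δx| = |4 − 0| = 4 m
11–15 s: |Δx| = |0 − 4| = 4 m
Total path = 25 m; average speed = 25/15 = 5/3 m/s.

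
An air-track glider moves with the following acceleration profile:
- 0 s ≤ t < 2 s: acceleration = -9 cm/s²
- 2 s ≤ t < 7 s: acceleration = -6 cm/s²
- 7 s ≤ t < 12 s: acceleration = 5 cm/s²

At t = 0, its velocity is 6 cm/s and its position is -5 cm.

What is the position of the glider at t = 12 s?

-293.5 cm

On each constant-a segment, Δv = aΔt and Δx = v₀Δt + ½aΔt²; chain segment to segment.
0–2 s: v starts 6 cm/s; Δx = 6·2 + ½·-9·2² = -6 cm; v ends -12 cm/s.
2–7 s: v starts -12 cm/s; Δx = -12·5 + ½·-6·5² = -135 cm; v ends -42 cm/s.
7–12 s: v starts -42 cm/s; Δx = -42·5 + ½·5·5² = -147.5 cm; v ends -17 cm/s.
x(12) = -5 + Σ Δx = -293.5 cm.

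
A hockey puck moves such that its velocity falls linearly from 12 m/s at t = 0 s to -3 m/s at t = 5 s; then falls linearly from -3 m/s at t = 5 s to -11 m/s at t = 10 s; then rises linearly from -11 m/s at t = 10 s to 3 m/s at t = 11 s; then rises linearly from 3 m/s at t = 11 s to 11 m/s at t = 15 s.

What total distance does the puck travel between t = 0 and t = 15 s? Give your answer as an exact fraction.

652/7 m

Total distance travelled is ∫|v| dt — sum the magnitudes of each area piece.
0–5 s: v = 0 at t = 4 s; triangle areas 24 + 1.5 = 25.5 m
5–10 s: |½(-3 + -11)(5)| = 35 m
10–11 s: v = 0 at t = 151/14 s; triangle areas 121/28 + 9/28 = 65/14 m
11–15 s: |½(3 + 11)(4)| = 28 m
Total distance = 652/7 m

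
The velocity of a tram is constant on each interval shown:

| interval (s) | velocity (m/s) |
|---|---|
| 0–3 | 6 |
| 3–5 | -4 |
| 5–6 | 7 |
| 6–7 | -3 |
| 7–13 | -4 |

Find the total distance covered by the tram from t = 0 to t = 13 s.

60 m

Total distance travelled is ∫|v| dt — sum the magnitudes of each area piece.
0–3 s: |6| × 3 = 18 m
3–5 s: |-4| × 2 = 8 m
5–6 s: |7| × 1 = 7 m
6–7 s: |-3| × 1 = 3 m
7–13 s: |-4| × 6 = 24 m
Total distance = 60 m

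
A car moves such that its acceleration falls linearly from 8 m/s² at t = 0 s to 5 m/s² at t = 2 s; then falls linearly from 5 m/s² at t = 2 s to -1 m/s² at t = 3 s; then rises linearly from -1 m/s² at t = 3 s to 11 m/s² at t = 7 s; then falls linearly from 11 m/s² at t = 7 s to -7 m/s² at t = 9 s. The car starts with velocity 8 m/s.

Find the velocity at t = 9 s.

Δv equals the area under the a-t graph; then v = v₀ + Δv.
0–2 s: ½(8 + 5)(2) = 13 m/s
2–3 s: ½(5 + -1)(1) = 2 m/s
3–7 s: ½(-1 + 11)(4) = 20 m/s
7–9 s: ½(11 + -7)(2) = 4 m/s
Δv = 39 m/s, so v(9) = 8 + (39) = 47 m/s.

47 m/s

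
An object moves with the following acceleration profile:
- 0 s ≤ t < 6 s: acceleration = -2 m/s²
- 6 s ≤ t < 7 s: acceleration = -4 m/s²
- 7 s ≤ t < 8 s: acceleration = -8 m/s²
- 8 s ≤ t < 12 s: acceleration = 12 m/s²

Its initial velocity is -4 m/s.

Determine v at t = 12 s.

Δv equals the area under the a-t graph; then v = v₀ + Δv.
0–6 s: -2 × 6 = -12 m/s
6–7 s: -4 × 1 = -4 m/s
7–8 s: -8 × 1 = -8 m/s
8–12 s: 12 × 4 = 48 m/s
Δv = 24 m/s, so v(12) = -4 + (24) = 20 m/s.

20 m/s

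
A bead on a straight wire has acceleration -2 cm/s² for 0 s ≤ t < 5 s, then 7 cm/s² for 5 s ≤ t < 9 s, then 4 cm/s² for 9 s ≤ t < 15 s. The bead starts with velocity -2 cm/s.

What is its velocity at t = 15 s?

Δv equals the area under the a-t graph; then v = v₀ + Δv.
0–5 s: -2 × 5 = -10 cm/s
5–9 s: 7 × 4 = 28 cm/s
9–15 s: 4 × 6 = 24 cm/s
Δv = 42 cm/s, so v(15) = -2 + (42) = 40 cm/s.

40 cm/s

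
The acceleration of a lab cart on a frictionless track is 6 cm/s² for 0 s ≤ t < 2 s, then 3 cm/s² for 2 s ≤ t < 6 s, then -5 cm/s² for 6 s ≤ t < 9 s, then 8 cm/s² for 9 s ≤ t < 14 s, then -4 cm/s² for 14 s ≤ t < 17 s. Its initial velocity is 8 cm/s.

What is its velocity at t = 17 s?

45 cm/s

Δv equals the area under the a-t graph; then v = v₀ + Δv.
0–2 s: 6 × 2 = 12 cm/s
2–6 s: 3 × 4 = 12 cm/s
6–9 s: -5 × 3 = -15 cm/s
9–14 s: 8 × 5 = 40 cm/s
14–17 s: -4 × 3 = -12 cm/s
Δv = 37 cm/s, so v(17) = 8 + (37) = 45 cm/s.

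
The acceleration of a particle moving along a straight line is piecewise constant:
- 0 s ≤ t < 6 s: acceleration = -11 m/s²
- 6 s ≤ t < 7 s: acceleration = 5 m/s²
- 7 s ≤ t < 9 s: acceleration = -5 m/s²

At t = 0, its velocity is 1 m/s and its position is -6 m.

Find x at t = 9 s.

-390.5 m

On each constant-a segment, Δv = aΔt and Δx = v₀Δt + ½aΔt²; chain segment to segment.
0–6 s: v starts 1 m/s; Δx = 1·6 + ½·-11·6² = -192 m; v ends -65 m/s.
6–7 s: v starts -65 m/s; Δx = -65·1 + ½·5·1² = -62.5 m; v ends -60 m/s.
7–9 s: v starts -60 m/s; Δx = -60·2 + ½·-5·2² = -130 m; v ends -70 m/s.
x(9) = -6 + Σ Δx = -390.5 m.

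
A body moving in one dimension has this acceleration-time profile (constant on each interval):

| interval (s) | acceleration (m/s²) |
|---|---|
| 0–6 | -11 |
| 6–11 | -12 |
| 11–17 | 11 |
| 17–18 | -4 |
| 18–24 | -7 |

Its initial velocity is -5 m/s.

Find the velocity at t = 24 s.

-111 m/s

Δv equals the area under the a-t graph; then v = v₀ + Δv.
0–6 s: -11 × 6 = -66 m/s
6–11 s: -12 × 5 = -60 m/s
11–17 s: 11 × 6 = 66 m/s
17–18 s: -4 × 1 = -4 m/s
18–24 s: -7 × 6 = -42 m/s
Δv = -106 m/s, so v(24) = -5 + (-106) = -111 m/s.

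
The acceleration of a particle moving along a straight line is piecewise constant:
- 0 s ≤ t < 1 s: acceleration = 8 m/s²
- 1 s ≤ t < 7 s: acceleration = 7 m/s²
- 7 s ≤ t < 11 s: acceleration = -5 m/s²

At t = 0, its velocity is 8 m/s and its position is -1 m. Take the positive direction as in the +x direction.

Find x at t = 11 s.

On each constant-a segment, Δv = aΔt and Δx = v₀Δt + ½aΔt²; chain segment to segment.
0–1 s: v starts 8 m/s; Δx = 8·1 + ½·8·1² = 12 m; v ends 16 m/s.
1–7 s: v starts 16 m/s; Δx = 16·6 + ½·7·6² = 222 m; v ends 58 m/s.
7–11 s: v starts 58 m/s; Δx = 58·4 + ½·-5·4² = 192 m; v ends 38 m/s.
x(11) = -1 + Σ Δx = 425 m.

425 m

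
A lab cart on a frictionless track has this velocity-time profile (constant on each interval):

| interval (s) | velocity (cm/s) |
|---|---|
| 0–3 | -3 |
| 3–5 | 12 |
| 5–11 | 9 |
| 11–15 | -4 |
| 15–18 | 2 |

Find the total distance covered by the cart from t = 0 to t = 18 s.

109 cm

Distance (not displacement) is the total path length: add the absolute areas under v-t.
0–3 s: |-3| × 3 = 9 cm
3–5 s: |12| × 2 = 24 cm
5–11 s: |9| × 6 = 54 cm
11–15 s: |-4| × 4 = 16 cm
15–18 s: |2| × 3 = 6 cm
Total distance = 109 cm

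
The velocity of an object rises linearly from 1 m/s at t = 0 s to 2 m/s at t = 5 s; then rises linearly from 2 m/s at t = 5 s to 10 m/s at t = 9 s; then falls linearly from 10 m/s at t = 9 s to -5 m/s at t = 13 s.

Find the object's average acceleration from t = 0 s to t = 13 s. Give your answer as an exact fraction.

-6/13 m/s²

Average acceleration = Δv/Δt = (-5 − 1)/(13 − 0) = -6/13 m/s².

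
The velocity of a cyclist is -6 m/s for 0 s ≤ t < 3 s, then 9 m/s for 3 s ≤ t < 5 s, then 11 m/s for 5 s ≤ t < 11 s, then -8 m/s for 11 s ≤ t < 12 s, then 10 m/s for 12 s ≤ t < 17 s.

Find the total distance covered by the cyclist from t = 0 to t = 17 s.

160 m

Distance (not displacement) is the total path length: add the absolute areas under v-t.
0–3 s: |-6| × 3 = 18 m
3–5 s: |9| × 2 = 18 m
5–11 s: |11| × 6 = 66 m
11–12 s: |-8| × 1 = 8 m
12–17 s: |10| × 5 = 50 m
Total distance = 160 m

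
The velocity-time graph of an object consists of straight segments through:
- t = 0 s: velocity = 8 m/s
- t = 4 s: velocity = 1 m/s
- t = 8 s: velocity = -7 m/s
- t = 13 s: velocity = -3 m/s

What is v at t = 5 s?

-1 m/s

On 4–8 s the graph is linear from 1 to -7 m/s: v(5) = 1 + (-7 − 1)·(5 − 4)/(8 − 4) = -1 m/s.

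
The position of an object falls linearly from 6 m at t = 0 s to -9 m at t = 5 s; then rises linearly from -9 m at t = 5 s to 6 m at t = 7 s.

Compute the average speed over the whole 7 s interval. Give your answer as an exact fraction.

30/7 m/s

Average speed = (total path length)/(elapsed time); on a piecewise-linear x-t graph the path length is Σ|Δx|.
0–5 s: |Δx| = |-9 − 6| = 15 m
5–7 s: |Δx| = |6 − -9| = 15 m
Total path = 30 m; average speed = 30/7 = 30/7 m/s.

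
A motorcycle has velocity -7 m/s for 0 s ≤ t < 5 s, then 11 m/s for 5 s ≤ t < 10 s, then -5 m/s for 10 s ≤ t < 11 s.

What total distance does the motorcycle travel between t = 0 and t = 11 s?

Total distance travelled is ∫|v| dt — sum the magnitudes of each area piece.
0–5 s: |-7| × 5 = 35 m
5–10 s: |11| × 5 = 55 m
10–11 s: |-5| × 1 = 5 m
Total distance = 95 m

95 m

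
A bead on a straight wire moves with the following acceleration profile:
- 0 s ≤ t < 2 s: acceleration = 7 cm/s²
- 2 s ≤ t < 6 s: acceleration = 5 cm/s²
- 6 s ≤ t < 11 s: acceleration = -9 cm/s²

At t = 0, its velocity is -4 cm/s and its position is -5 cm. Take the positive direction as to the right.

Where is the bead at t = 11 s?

118.5 cm

On each constant-a segment, Δv = aΔt and Δx = v₀Δt + ½aΔt²; chain segment to segment.
0–2 s: v starts -4 cm/s; Δx = -4·2 + ½·7·2² = 6 cm; v ends 10 cm/s.
2–6 s: v starts 10 cm/s; Δx = 10·4 + ½·5·4² = 80 cm; v ends 30 cm/s.
6–11 s: v starts 30 cm/s; Δx = 30·5 + ½·-9·5² = 37.5 cm; v ends -15 cm/s.
x(11) = -5 + Σ Δx = 118.5 cm.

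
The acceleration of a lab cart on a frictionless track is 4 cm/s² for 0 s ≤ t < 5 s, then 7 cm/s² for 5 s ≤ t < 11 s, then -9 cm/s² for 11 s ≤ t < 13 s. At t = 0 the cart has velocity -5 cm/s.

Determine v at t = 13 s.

Δv equals the area under the a-t graph; then v = v₀ + Δv.
0–5 s: 4 × 5 = 20 cm/s
5–11 s: 7 × 6 = 42 cm/s
11–13 s: -9 × 2 = -18 cm/s
Δv = 44 cm/s, so v(13) = -5 + (44) = 39 cm/s.

39 cm/s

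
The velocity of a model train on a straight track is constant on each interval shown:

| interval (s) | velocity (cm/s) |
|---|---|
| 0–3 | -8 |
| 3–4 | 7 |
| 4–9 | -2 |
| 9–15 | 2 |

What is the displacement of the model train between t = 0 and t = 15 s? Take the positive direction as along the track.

-15 cm

Net displacement equals the area under the velocity-time graph (areas below the axis count negative).
0–3 s: -8 × 3 = -24 cm
3–4 s: 7 × 1 = 7 cm
4–9 s: -2 × 5 = -10 cm
9–15 s: 2 × 6 = 12 cm
Net displacement = -15 cm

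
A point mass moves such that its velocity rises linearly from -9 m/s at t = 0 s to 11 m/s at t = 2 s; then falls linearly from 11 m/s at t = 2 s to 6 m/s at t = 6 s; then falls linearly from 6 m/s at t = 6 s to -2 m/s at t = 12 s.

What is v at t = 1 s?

1 m/s

On 0–2 s the graph is linear from -9 to 11 m/s: v(1) = -9 + (11 − -9)·(1 − 0)/(2 − 0) = 1 m/s.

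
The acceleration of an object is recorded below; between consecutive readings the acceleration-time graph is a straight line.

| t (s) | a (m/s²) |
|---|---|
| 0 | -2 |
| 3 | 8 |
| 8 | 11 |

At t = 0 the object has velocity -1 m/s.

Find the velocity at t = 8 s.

55.5 m/s

Δv equals the area under the a-t graph; then v = v₀ + Δv.
0–3 s: ½(-2 + 8)(3) = 9 m/s
3–8 s: ½(8 + 11)(5) = 47.5 m/s
Δv = 56.5 m/s, so v(8) = -1 + (56.5) = 55.5 m/s.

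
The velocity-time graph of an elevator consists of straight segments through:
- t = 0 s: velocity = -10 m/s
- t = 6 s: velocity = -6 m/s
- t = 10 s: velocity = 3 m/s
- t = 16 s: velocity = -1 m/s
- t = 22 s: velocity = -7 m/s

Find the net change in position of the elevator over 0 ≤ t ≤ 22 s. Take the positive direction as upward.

Displacement is the signed area under the v-t curve.
0–6 s: ½(-10 + -6)(6) = -48 m
6–10 s: ½(-6 + 3)(4) = -6 m
10–16 s: ½(3 + -1)(6) = 6 m
16–22 s: ½(-1 + -7)(6) = -24 m
Net displacement = -72 m

-72 m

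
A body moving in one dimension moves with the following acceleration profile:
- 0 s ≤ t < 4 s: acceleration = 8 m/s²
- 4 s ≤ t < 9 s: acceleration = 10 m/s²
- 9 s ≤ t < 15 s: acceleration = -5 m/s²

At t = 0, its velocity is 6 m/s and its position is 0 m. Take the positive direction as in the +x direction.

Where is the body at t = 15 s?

841 m

On each constant-a segment, Δv = aΔt and Δx = v₀Δt + ½aΔt²; chain segment to segment.
0–4 s: v starts 6 m/s; Δx = 6·4 + ½·8·4² = 88 m; v ends 38 m/s.
4–9 s: v starts 38 m/s; Δx = 38·5 + ½·10·5² = 315 m; v ends 88 m/s.
9–15 s: v starts 88 m/s; Δx = 88·6 + ½·-5·6² = 438 m; v ends 58 m/s.
x(15) = 0 + Σ Δx = 841 m.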